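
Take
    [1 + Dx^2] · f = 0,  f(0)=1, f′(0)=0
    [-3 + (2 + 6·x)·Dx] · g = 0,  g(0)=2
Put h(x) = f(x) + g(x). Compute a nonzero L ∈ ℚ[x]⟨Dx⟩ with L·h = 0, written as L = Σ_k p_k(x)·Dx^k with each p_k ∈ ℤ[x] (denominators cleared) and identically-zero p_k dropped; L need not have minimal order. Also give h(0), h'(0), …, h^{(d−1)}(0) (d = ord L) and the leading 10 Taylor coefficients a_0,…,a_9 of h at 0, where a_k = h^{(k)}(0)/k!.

L = (-93 - 72·x - 108·x^2) + (-10 + 18·x + 216·x^2 + 216·x^3)·Dx + (-93 - 72·x - 108·x^2)·Dx^2 + (-10 + 18·x + 216·x^2 + 216·x^3)·Dx^3  (order 3).
h: a_k = 3, 3, -11/4, 27/8, -1207/192, 1701/128, -688937/23040, 72171/1024, -886620607/5160960, 14073345/32768, …
ICs: h(0) = 3, h′(0) = 3, h′′(0) = -11/2.

f: a_k = 1, 0, -1/2, 0, 1/24, 0, -1/720, 0, 1/40320, 0, …
g: a_k = 2, 3, -9/4, 27/8, -405/64, 1701/128, -15309/512, 72171/1024, -2814669/16384, 14073345/32768, …
Sum ⇒ L₀ = lclm(L_f,L_g) in ℚ(x)⟨Dx⟩.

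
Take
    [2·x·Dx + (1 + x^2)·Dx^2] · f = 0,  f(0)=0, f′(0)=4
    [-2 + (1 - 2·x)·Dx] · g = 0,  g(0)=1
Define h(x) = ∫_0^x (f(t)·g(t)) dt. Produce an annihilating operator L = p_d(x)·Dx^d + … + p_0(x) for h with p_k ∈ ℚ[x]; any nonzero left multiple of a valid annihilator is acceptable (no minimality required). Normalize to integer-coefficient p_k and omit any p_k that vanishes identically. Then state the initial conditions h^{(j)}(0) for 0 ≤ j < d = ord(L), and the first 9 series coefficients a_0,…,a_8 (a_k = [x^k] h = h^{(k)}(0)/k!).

L = 4·x·Dx + (4 - 2·x + 8·x^2)·Dx^2 + (-1 + 2·x - x^2 + 2·x^3)·Dx^3  (order 3).
h: a_k = 0, 0, 2, 8/3, 11/3, 88/15, 446/45, 1784/105, 6229/210, …
ICs: h(0) = 0, h′(0) = 0, h′′(0) = 4.

f: a_k = 0, 4, 0, -4/3, 0, 4/5, 0, -4/7, 0, …
g: a_k = 1, 2, 4, 8, 16, 32, 64, 128, 256, …
Sym-product of L_f,L_g gives L₀ (≤ ord 2).
Integrate: L := L₀·Dx.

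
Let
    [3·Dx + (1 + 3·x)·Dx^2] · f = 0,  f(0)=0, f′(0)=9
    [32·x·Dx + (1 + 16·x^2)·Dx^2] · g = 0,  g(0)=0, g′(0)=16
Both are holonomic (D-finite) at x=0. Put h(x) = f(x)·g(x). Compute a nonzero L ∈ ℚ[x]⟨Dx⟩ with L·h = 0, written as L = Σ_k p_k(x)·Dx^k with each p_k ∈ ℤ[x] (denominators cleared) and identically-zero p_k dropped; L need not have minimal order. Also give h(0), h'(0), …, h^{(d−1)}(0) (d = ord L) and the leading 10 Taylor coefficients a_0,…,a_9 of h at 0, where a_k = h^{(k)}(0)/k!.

f: a_k = 0, 9, -27/2, 27, -243/4, 729/5, -729/2, 6561/7, -19683/8, 6561, …
g: a_k = 0, 16, 0, -256/3, 0, 4096/5, 0, -65536/7, 0, 1048576/9, …
Product ⇒ symmetric product L₀, ord ≤ 4.
L = (15744 + 89280·x + 811008·x^2 + 5299200·x^3 + 13271040·x^4 + 17252352·x^5 + 21233664·x^7)·Dx + (4258 + 91200·x + 775488·x^2 + 4635648·x^3 + 18247680·x^4 + 41140224·x^5 + 46448640·x^6 + 21233664·x^7 + 74317824·x^8)·Dx^2 + (492 + 12548·x + 131328·x^2 + 747968·x^3 + 3219456·x^4 + 10146816·x^5 + 21233664·x^6 + 24920064·x^7 + 21233664·x^8 + 42467328·x^9)·Dx^3 + (73 + 822·x + 6161·x^2 + 34944·x^3 + 151168·x^4 + 500736·x^5 + 1322496·x^6 + 2654208·x^7 + 3244032·x^8 + 3538944·x^9 + 5308416·x^10)·Dx^4  (order 4).
h: a_k = 0, 0, 144, -216, -336, 180, 37008/5, -58536/5, -297936/5, 2392686/35, …
ICs: h(0) = 0, h′(0) = 0, h′′(0) = 288, h′′′(0) = -1296.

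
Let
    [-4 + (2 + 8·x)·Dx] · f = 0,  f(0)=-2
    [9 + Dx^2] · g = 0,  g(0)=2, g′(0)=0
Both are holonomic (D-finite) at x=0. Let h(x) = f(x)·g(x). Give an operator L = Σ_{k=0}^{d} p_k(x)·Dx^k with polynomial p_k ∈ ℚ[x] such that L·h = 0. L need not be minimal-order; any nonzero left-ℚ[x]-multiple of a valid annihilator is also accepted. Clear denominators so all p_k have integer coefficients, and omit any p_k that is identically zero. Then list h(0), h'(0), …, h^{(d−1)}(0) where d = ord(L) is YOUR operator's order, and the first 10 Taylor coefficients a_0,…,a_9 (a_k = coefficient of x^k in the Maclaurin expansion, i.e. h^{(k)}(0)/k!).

f: a_k = -2, -4, 4, -8, 20, -56, 168, -528, 1716, -5720, …
g: a_k = 2, 0, -9, 0, 27/4, 0, -81/40, 0, 729/2240, 0, …
Product ⇒ symmetric product L₀, ord ≤ 2.
L = (21 + 72·x + 144·x^2) + (-4 - 16·x)·Dx + (1 + 8·x + 16·x^2)·Dx^2  (order 2).
h: a_k = -4, -8, 26, 20, -19/2, -67, 3741/20, -5979/10, 2291799/1120, -3948617/560, …
ICs: h(0) = -4, h′(0) = -8.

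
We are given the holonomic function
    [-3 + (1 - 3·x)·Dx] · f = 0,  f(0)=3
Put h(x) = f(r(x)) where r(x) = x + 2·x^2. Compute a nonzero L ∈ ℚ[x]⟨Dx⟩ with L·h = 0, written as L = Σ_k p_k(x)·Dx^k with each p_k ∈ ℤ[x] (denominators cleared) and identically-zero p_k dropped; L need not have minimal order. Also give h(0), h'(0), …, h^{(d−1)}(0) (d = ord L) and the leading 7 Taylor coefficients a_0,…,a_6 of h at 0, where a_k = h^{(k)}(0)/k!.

L = (3 + 12·x) + (-1 + 3·x + 6·x^2)·Dx  (order 1).
h: a_k = 3, 9, 45, 189, 837, 3645, 15957, …
ICs: h(0) = 3.

f: a_k = 3, 9, 27, 81, 243, 729, 2187, …
Change of var in L_f (x↦r) gives L₀.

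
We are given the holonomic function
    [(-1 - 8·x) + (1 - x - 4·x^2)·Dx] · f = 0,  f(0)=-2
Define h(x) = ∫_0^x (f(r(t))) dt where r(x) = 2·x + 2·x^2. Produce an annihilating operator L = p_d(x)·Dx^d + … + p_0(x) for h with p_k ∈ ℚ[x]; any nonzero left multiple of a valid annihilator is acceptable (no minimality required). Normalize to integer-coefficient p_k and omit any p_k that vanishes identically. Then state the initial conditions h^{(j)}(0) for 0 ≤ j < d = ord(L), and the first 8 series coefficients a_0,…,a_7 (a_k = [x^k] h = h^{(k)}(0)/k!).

L = (2 + 36·x + 96·x^2 + 64·x^3)·Dx + (-1 + 2·x + 18·x^2 + 32·x^3 + 16·x^4)·Dx^2  (order 2).
h: a_k = 0, -2, -2, -44/3, -56, -280, -1384, -49680/7, …
ICs: h(0) = 0, h′(0) = -2.

f: a_k = -2, -2, -10, -18, -58, -130, -362, -882, …
h₀=f(r): pull back L_f along r ⇒ L₀.
h=∫₀ˣh₀: take L = L₀·Dx.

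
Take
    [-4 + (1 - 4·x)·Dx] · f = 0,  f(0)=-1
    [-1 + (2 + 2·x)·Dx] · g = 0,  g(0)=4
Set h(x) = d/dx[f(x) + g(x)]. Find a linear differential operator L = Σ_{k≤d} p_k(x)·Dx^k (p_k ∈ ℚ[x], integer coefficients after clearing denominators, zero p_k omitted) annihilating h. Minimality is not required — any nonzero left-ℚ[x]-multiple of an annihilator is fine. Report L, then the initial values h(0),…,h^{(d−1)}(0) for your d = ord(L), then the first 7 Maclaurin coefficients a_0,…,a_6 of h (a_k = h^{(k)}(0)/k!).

L = (-216 - 96·x) + (-381 - 792·x - 336·x^2)·Dx + (34 - 78·x - 208·x^2 - 96·x^3)·Dx^2  (order 2).
h: a_k = -2, -33, -765/4, -8197/8, -327645/64, -3145791/128, -58720025/512, …
ICs: h(0) = -2, h′(0) = -33.

f: a_k = -1, -4, -16, -64, -256, -1024, -4096, …
g: a_k = 4, 2, -1/2, 1/4, -5/32, 7/64, -21/256, …
f+g: L₀ = lclm(L_f,L_g), ord ≤ 1+1.
h=h₀': d/dx-closure on L₀ ⇒ L.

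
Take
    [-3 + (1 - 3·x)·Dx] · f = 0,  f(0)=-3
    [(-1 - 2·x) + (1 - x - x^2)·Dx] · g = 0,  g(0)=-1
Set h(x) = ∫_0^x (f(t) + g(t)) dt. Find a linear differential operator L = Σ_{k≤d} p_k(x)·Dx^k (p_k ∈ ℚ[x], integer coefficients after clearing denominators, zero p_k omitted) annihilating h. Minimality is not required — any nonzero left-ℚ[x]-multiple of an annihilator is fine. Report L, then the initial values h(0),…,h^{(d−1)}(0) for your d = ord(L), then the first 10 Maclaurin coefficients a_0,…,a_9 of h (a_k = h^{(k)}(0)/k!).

L = (-6 - 36·x + 18·x^2 - 18·x^3)·Dx + (14 - 18·x - 24·x^2 + 18·x^3 - 36·x^4)·Dx^2 + (-2 + 10·x - 15·x^2 + 10·x^3 - 9·x^5)·Dx^3  (order 3).
h: a_k = 0, -4, -5, -29/3, -21, -248/5, -737/6, -2200/7, -3291/4, -19717/9, …
ICs: h(0) = 0, h′(0) = -4, h′′(0) = -10.

f: a_k = -3, -9, -27, -81, -243, -729, -2187, -6561, -19683, -59049, …
g: a_k = -1, -1, -2, -3, -5, -8, -13, -21, -34, -55, …
L₀ := lclm(L_f,L_g); ord L₀ ≤ 1+1.
h=∫₀ˣh₀: take L = L₀·Dx.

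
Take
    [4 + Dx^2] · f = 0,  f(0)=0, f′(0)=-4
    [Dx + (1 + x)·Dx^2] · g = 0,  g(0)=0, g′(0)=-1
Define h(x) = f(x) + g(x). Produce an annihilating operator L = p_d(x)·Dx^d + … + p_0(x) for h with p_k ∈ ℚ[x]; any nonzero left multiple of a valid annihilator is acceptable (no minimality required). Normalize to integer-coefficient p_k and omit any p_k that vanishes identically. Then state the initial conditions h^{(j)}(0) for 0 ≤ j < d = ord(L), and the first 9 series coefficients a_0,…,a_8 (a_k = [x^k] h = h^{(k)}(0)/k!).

f: a_k = 0, -4, 0, 8/3, 0, -8/15, 0, 16/315, 0, …
g: a_k = 0, -1, 1/2, -1/3, 1/4, -1/5, 1/6, -1/7, 1/8, …
Sum ⇒ L₀ = lclm(L_f,L_g) in ℚ(x)⟨Dx⟩.
L = (20 + 16·x + 8·x^2)·Dx + (12 + 28·x + 24·x^2 + 8·x^3)·Dx^2 + (5 + 4·x + 2·x^2)·Dx^3 + (3 + 7·x + 6·x^2 + 2·x^3)·Dx^4  (order 4).
h: a_k = 0, -5, 1/2, 7/3, 1/4, -11/15, 1/6, -29/315, 1/8, …
ICs: h(0) = 0, h′(0) = -5, h′′(0) = 1, h′′′(0) = 14.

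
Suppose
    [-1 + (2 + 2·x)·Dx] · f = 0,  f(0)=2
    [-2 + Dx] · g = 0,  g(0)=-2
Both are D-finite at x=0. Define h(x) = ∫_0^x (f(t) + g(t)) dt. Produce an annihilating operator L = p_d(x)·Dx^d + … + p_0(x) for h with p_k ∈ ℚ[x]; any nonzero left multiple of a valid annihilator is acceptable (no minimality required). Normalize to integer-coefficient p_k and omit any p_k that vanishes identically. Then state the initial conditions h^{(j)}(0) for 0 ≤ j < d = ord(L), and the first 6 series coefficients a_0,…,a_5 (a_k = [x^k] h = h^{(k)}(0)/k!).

L = (10 + 8·x)·Dx + (-17 - 32·x - 16·x^2)·Dx^2 + (6 + 14·x + 8·x^2)·Dx^3  (order 3).
h: a_k = 0, 0, -3/2, -17/12, -61/96, -271/960, …
ICs: h(0) = 0, h′(0) = 0, h′′(0) = -3.

f: a_k = 2, 1, -1/4, 1/8, -5/64, 7/128, …
g: a_k = -2, -4, -4, -8/3, -4/3, -8/15, …
L₀ := lclm(L_f,L_g); ord L₀ ≤ 1+1.
h=∫₀ˣh₀: take L = L₀·Dx.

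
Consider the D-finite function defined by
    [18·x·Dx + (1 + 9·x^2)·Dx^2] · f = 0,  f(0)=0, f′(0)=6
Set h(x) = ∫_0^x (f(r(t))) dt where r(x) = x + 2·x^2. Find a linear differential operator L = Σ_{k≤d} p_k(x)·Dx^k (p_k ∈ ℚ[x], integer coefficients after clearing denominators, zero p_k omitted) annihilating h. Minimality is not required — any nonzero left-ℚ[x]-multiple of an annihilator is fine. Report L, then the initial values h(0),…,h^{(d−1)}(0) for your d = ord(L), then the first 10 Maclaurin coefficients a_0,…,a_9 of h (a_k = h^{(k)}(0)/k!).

L = (-4 + 18·x + 144·x^2 + 432·x^3 + 432·x^4)·Dx^2 + (1 + 4·x + 9·x^2 + 72·x^3 + 180·x^4 + 144·x^5)·Dx^3  (order 3).
h: a_k = 0, 0, 3, 4, -9/2, -108/5, -99/5, 828/7, 11421/28, -108, …
ICs: h(0) = 0, h′(0) = 0, h′′(0) = 6.

f: a_k = 0, 6, 0, -18, 0, 486/5, 0, -4374/7, 0, 4374, …
Substitute x→r, Dx→(1/r')Dx; clear ⇒ L₀.
h=∫₀ˣh₀: take L = L₀·Dx.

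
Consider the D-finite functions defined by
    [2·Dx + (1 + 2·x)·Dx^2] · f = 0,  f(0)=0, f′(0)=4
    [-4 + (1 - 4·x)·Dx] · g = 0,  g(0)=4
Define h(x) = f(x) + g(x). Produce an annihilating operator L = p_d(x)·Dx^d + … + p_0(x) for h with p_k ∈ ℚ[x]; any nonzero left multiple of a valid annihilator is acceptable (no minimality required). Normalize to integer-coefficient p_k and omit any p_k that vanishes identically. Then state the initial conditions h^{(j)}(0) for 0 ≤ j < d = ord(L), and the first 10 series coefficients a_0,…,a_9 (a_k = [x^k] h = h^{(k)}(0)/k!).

f: a_k = 0, 4, -4, 16/3, -8, 64/5, -64/3, 256/7, -64, 1024/9, …
g: a_k = 4, 16, 64, 256, 1024, 4096, 16384, 65536, 262144, 1048576, …
L₀ := lclm(L_f,L_g); ord L₀ ≤ 2+1.
L = (-128 - 64·x)·Dx + (-44 - 224·x - 128·x^2)·Dx^2 + (5 - 6·x - 48·x^2 - 32·x^3)·Dx^3  (order 3).
h: a_k = 4, 20, 60, 784/3, 1016, 20544/5, 49088/3, 459008/7, 262080, 9438208/9, …
ICs: h(0) = 4, h′(0) = 20, h′′(0) = 120.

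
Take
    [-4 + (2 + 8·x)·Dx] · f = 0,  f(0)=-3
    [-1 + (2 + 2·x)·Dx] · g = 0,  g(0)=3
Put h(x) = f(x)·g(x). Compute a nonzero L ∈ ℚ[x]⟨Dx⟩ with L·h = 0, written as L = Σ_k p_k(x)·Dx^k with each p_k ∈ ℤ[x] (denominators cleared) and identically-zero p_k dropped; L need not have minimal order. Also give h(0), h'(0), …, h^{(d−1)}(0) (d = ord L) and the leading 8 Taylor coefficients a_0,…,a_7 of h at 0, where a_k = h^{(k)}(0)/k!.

f: a_k = -3, -6, 6, -12, 30, -84, 252, -792, …
g: a_k = 3, 3/2, -3/8, 3/16, -15/128, 21/256, -63/1024, 99/2048, …
h₀=f·g: eliminate ⇒ L₀, order ≤ 1·1.
L = (-5 - 8·x) + (2 + 10·x + 8·x^2)·Dx  (order 1).
h: a_k = -9, -45/2, 81/8, -405/16, 8829/128, -51435/256, 630261/1024, -4011525/2048, …
ICs: h(0) = -9.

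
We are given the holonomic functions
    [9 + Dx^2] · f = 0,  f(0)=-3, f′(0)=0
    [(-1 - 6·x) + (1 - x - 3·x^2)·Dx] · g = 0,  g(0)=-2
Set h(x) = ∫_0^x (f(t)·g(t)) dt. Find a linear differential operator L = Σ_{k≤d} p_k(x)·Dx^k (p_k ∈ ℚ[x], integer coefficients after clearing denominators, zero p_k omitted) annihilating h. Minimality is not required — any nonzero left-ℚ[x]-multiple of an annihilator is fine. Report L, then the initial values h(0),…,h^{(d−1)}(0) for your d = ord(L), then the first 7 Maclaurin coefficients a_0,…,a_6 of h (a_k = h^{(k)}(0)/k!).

L = (-3 + 9·x + 27·x^2)·Dx + (2 + 12·x)·Dx^2 + (-1 + x + 3·x^2)·Dx^3  (order 3).
h: a_k = 0, 6, 3, -1, 15/4, 21/4, 95/8, …
ICs: h(0) = 0, h′(0) = 6, h′′(0) = 6.

f: a_k = -3, 0, 27/2, 0, -81/8, 0, 243/80, …
g: a_k = -2, -2, -8, -14, -38, -80, -194, …
f·g: L₀ = L_f ⊗_s L_g, ord ≤ 2·1.
∫: right-multiply L₀ by Dx.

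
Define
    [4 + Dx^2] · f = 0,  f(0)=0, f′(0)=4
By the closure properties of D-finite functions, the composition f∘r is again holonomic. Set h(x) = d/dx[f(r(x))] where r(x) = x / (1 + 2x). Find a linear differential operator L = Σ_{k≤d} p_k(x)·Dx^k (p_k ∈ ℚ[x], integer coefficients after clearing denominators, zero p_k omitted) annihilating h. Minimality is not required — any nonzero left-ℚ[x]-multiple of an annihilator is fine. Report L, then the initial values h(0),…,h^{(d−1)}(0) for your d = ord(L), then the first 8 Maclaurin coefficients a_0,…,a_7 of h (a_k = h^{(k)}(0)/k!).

L = (28 + 96·x + 96·x^2) + (12 + 72·x + 144·x^2 + 96·x^3)·Dx + (1 + 8·x + 24·x^2 + 32·x^3 + 16·x^4)·Dx^2  (order 2).
h: a_k = 4, -16, 40, -64, 8/3, 480, -110896/45, 407296/45, …
ICs: h(0) = 4, h′(0) = -16.

f: a_k = 0, 4, 0, -8/3, 0, 8/15, 0, -16/315, …
L₀ from L_f via x↦r, Dx↦r'^{-1}Dx.
h=h₀': d/dx-closure on L₀ ⇒ L.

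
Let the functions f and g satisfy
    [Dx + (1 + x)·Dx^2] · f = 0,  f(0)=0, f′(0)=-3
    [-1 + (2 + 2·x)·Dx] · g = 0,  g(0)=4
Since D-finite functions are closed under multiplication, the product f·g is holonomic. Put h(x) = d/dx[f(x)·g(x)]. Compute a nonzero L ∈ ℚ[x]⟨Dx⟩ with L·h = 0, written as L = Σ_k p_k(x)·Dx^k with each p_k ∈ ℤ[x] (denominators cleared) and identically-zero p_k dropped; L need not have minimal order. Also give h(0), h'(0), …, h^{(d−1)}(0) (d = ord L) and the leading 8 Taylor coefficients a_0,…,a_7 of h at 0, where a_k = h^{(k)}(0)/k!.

f: a_k = 0, -3, 3/2, -1, 3/4, -3/5, 1/2, -3/7, …
g: a_k = 4, 2, -1/2, 1/4, -5/32, 7/64, -21/256, 33/512, …
L₀ := L_f ⊗_s L_g (sym. prod.), ord ≤ 2.
h₀' ⇒ L via d/dx closure of L₀.
L = 1 + (8 + 8·x)·Dx + (4 + 8·x + 4·x^2)·Dx^2  (order 2).
h: a_k = -12, 0, 3/2, -2, 71/32, -93/40, 3043/1280, -2689/1120, …
ICs: h(0) = -12, h′(0) = 0.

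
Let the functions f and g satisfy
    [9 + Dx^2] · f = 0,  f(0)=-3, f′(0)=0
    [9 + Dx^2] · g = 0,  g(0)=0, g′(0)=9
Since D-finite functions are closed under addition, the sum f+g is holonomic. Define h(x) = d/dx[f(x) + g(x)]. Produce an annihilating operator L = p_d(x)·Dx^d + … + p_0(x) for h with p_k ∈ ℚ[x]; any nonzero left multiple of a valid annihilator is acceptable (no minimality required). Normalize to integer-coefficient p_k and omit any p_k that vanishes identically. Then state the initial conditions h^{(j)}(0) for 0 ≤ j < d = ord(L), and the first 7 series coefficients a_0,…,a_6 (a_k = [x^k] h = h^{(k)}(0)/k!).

f: a_k = -3, 0, 27/2, 0, -81/8, 0, 243/80, …
g: a_k = 0, 9, 0, -27/2, 0, 243/40, 0, …
f+g: L₀ = lclm(L_f,L_g), ord ≤ 2+2.
h=h₀': d/dx-closure on L₀ ⇒ L.
L = 9 + Dx^2  (order 2).
h: a_k = 9, 27, -81/2, -81/2, 243/8, 729/40, -729/80, …
ICs: h(0) = 9, h′(0) = 27.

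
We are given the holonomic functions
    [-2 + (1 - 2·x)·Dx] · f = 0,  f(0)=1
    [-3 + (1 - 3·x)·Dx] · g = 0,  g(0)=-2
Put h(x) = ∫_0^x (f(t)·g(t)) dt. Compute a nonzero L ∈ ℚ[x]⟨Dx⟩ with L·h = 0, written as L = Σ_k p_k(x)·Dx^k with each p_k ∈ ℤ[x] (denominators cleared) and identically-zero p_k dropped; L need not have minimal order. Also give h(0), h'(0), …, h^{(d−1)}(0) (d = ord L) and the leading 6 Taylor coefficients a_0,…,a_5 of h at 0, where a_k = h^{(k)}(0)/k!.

L = (-5 + 12·x)·Dx + (1 - 5·x + 6·x^2)·Dx^2  (order 2).
h: a_k = 0, -2, -5, -38/3, -65/2, -422/5, …
ICs: h(0) = 0, h′(0) = -2.

f: a_k = 1, 2, 4, 8, 16, 32, …
g: a_k = -2, -6, -18, -54, -162, -486, …
Sym-product of L_f,L_g gives L₀ (≤ ord 1).
Integrate: L := L₀·Dx.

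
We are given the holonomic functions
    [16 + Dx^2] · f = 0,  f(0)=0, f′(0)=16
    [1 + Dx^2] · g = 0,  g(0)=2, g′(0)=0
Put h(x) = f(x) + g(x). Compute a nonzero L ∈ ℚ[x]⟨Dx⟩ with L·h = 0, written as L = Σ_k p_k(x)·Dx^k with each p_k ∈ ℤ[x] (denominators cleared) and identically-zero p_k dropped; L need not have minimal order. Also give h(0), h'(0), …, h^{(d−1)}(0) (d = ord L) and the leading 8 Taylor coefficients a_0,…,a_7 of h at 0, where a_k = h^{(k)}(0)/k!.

L = 16 + 17·Dx^2 + Dx^4  (order 4).
h: a_k = 2, 16, -1, -128/3, 1/12, 512/15, -1/360, -4096/315, …
ICs: h(0) = 2, h′(0) = 16, h′′(0) = -2, h′′′(0) = -256.

f: a_k = 0, 16, 0, -128/3, 0, 512/15, 0, -4096/315, …
g: a_k = 2, 0, -1, 0, 1/12, 0, -1/360, 0, …
L₀ := lclm(L_f,L_g); ord L₀ ≤ 2+2.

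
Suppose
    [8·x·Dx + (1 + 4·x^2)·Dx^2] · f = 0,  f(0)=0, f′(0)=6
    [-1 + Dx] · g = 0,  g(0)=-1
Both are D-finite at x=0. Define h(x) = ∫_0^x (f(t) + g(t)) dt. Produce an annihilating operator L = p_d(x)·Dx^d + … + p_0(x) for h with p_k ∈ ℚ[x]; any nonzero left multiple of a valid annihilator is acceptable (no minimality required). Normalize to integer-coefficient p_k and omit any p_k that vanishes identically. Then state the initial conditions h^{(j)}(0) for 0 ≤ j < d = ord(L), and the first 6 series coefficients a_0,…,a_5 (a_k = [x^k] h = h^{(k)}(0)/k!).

L = (8 - 8·x - 96·x^2 - 32·x^3)·Dx^2 + (-9 + 88·x^2 - 16·x^4)·Dx^3 + (1 + 8·x + 8·x^2 + 32·x^3 + 16·x^4)·Dx^4  (order 4).
h: a_k = 0, -1, 5/2, -1/6, -49/24, -1/120, …
ICs: h(0) = 0, h′(0) = -1, h′′(0) = 5, h′′′(0) = -1.

f: a_k = 0, 6, 0, -8, 0, 96/5, …
g: a_k = -1, -1, -1/2, -1/6, -1/24, -1/120, …
h₀=f+g: left-lcm gives L₀, ord ≤ 3.
h=∫h₀ ⇒ L = L₀·Dx.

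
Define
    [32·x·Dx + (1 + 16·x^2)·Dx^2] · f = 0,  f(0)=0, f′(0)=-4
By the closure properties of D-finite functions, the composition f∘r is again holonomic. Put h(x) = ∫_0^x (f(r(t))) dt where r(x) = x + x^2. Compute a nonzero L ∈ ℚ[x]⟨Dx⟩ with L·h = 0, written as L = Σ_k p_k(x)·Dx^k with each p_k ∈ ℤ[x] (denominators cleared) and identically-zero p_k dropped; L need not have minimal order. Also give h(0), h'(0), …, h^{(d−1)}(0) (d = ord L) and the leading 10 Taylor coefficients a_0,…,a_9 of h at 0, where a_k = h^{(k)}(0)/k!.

f: a_k = 0, -4, 0, 64/3, 0, -1024/5, 0, 16384/7, 0, -262144/9, …
f∘r: x↦r, Dx↦Dx/r' in L_f ⇒ L₀.
Integrate: L := L₀·Dx.
L = (-2 + 32·x + 128·x^2 + 192·x^3 + 96·x^4)·Dx^2 + (1 + 2·x + 16·x^2 + 64·x^3 + 80·x^4 + 32·x^5)·Dx^3  (order 3).
h: a_k = 0, 0, -2, -4/3, 16/3, 64/5, -352/15, -3008/21, 256/7, 14336/9, …
ICs: h(0) = 0, h′(0) = 0, h′′(0) = -4.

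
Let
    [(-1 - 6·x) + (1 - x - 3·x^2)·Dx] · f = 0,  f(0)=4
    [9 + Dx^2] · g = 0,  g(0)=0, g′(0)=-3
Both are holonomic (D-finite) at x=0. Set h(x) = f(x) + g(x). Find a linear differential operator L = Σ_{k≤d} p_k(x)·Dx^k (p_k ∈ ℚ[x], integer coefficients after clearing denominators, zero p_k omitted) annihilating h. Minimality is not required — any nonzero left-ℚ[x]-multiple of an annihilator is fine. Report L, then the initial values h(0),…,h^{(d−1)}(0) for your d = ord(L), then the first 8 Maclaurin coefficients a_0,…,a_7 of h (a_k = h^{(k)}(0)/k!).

f: a_k = 4, 4, 16, 28, 76, 160, 388, 868, …
g: a_k = 0, -3, 0, 9/2, 0, -81/40, 0, 243/560, …
f+g: L₀ = lclm(L_f,L_g), ord ≤ 1+2.
L = (459 + 2916·x + 1539·x^2 + 3888·x^3 + 3645·x^4 + 4374·x^5) + (-153 + 153·x + 378·x^2 - 405·x^3 + 2187·x^5 + 2187·x^6)·Dx + (51 + 324·x + 171·x^2 + 432·x^3 + 405·x^4 + 486·x^5)·Dx^2 + (-17 + 17·x + 42·x^2 - 45·x^3 + 243·x^5 + 243·x^6)·Dx^3  (order 3).
h: a_k = 4, 1, 16, 65/2, 76, 6319/40, 388, 486323/560, …
ICs: h(0) = 4, h′(0) = 1, h′′(0) = 32.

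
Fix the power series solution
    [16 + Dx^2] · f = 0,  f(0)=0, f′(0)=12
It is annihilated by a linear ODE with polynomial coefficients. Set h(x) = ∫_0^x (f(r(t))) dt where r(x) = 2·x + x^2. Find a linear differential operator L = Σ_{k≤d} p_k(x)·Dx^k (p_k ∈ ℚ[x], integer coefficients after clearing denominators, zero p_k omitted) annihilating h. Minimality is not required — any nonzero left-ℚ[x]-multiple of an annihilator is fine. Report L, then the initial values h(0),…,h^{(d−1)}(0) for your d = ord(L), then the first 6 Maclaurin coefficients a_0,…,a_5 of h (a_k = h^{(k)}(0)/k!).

f: a_k = 0, 12, 0, -32, 0, 128/5, …
Substitute x→r, Dx→(1/r')Dx; clear ⇒ L₀.
h=∫₀ˣh₀: take L = L₀·Dx.
L = (64 + 192·x + 192·x^2 + 64·x^3)·Dx - Dx^2 + (1 + x)·Dx^3  (order 3).
h: a_k = 0, 0, 12, 4, -64, -384/5, …
ICs: h(0) = 0, h′(0) = 0, h′′(0) = 24.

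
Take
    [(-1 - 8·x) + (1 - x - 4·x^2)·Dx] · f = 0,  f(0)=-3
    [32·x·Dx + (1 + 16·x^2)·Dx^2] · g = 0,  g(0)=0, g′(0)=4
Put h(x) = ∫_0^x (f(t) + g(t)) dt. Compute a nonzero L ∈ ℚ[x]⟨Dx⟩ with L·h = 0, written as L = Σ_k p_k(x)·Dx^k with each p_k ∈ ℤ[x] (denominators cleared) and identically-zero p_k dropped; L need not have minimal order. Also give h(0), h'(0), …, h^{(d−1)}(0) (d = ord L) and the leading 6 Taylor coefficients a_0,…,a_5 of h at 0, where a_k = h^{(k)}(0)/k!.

f: a_k = -3, -3, -15, -27, -87, -195, …
g: a_k = 0, 4, 0, -64/3, 0, 1024/5, …
Weyl lclm of L_f,L_g ⇒ L₀ (ord ≤ 3).
∫: right-multiply L₀ by Dx.
L = (-160 + 640·x + 14848·x^2 + 36864·x^3 + 178176·x^4 + 98304·x^6)·Dx^2 + (43 + 336·x + 16·x^2 + 3072·x^3 + 35072·x^4 + 124928·x^5 + 12288·x^6 + 98304·x^7)·Dx^3 + (-5 - 23·x - 272·x^2 - 16·x^3 - 2368·x^4 + 5888·x^5 + 12288·x^6 + 4096·x^7 + 16384·x^8)·Dx^4  (order 4).
h: a_k = 0, -3, 1/2, -5, -145/12, -87/5, …
ICs: h(0) = 0, h′(0) = -3, h′′(0) = 1, h′′′(0) = -30.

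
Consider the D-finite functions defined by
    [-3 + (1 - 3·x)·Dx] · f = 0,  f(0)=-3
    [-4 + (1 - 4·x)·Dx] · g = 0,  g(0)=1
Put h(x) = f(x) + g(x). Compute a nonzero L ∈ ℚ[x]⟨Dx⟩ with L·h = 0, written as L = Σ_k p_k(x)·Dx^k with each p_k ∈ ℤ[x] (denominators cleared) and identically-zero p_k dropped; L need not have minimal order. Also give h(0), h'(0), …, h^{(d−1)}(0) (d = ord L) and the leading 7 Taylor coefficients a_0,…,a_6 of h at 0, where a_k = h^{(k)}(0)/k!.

f: a_k = -3, -9, -27, -81, -243, -729, -2187, …
g: a_k = 1, 4, 16, 64, 256, 1024, 4096, …
Weyl lclm of L_f,L_g ⇒ L₀ (ord ≤ 2).
L = -24 + (14 - 48·x)·Dx + (-1 + 7·x - 12·x^2)·Dx^2  (order 2).
h: a_k = -2, -5, -11, -17, 13, 295, 1909, …
ICs: h(0) = -2, h′(0) = -5.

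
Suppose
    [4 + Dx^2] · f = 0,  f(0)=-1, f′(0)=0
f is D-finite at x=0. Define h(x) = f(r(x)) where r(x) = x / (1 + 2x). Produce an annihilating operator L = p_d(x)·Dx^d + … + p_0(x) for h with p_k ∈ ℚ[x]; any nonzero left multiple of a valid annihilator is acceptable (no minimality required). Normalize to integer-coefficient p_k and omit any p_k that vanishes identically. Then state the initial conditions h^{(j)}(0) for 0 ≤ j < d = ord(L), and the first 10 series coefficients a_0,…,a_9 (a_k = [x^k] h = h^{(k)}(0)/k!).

L = 4 + (4 + 24·x + 48·x^2 + 32·x^3)·Dx + (1 + 8·x + 24·x^2 + 32·x^3 + 16·x^4)·Dx^2  (order 2).
h: a_k = -1, 0, 2, -8, 70/3, -176/3, 6004/45, -1392/5, 33398/63, -281312/315, …
ICs: h(0) = -1, h′(0) = 0.

f: a_k = -1, 0, 2, 0, -2/3, 0, 4/45, 0, -2/315, 0, …
L₀ from L_f via x↦r, Dx↦r'^{-1}Dx.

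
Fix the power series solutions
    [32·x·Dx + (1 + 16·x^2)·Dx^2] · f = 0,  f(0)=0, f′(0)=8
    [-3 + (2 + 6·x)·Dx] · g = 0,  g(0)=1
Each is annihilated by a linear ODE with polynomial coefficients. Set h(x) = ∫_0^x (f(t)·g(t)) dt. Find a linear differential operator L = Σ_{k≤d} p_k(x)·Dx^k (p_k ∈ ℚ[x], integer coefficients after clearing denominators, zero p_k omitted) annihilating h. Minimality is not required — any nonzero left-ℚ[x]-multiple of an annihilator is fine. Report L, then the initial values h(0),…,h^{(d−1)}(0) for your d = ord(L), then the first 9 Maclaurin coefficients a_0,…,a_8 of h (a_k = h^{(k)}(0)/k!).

L = (27 - 192·x - 144·x^2)·Dx + (-12 + 92·x + 576·x^2 + 576·x^3)·Dx^2 + (4 + 24·x + 100·x^2 + 384·x^3 + 576·x^4)·Dx^3  (order 3).
h: a_k = 0, 0, 4, 4, -155/12, -101/10, 34583/480, 95289/1120, -22966919/35840, …
ICs: h(0) = 0, h′(0) = 0, h′′(0) = 8.

f: a_k = 0, 8, 0, -128/3, 0, 2048/5, 0, -32768/7, 0, …
g: a_k = 1, 3/2, -9/8, 27/16, -405/128, 1701/256, -15309/1024, 72171/2048, -2814669/32768, …
f·g: L₀ = L_f ⊗_s L_g, ord ≤ 2·1.
∫: right-multiply L₀ by Dx.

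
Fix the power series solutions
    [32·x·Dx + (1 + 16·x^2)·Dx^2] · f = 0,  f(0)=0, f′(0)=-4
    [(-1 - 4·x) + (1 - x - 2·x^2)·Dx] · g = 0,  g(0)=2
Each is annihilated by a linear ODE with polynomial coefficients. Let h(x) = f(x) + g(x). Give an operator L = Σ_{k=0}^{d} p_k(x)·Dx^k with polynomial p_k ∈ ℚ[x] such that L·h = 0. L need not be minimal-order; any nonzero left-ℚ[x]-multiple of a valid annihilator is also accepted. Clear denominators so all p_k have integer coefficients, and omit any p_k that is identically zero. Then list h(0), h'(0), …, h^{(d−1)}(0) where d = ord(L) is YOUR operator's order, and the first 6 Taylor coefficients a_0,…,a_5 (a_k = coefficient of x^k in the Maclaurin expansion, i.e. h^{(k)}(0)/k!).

L = (96 - 384·x - 6912·x^2 - 15360·x^3 - 40704·x^4 - 12288·x^6)·Dx + (-31 - 104·x + 392·x^2 - 736·x^3 - 14912·x^4 - 27904·x^5 - 3072·x^6 - 12288·x^7)·Dx^2 + (3 + 19·x + 128·x^2 + 152·x^3 + 1128·x^4 - 2496·x^5 - 2560·x^6 - 1024·x^7 - 2048·x^8)·Dx^3  (order 3).
h: a_k = 2, -2, 6, 94/3, 22, -814/5, …
ICs: h(0) = 2, h′(0) = -2, h′′(0) = 12.

f: a_k = 0, -4, 0, 64/3, 0, -1024/5, …
g: a_k = 2, 2, 6, 10, 22, 42, …
Sum ⇒ L₀ = lclm(L_f,L_g) in ℚ(x)⟨Dx⟩.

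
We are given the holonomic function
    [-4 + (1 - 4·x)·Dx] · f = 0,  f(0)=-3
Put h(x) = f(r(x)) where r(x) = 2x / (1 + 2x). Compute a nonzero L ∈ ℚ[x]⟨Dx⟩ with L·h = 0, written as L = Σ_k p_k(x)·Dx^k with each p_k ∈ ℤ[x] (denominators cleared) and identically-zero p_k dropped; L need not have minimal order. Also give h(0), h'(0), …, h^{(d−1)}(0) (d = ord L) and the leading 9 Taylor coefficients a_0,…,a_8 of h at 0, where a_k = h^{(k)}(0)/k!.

f: a_k = -3, -12, -48, -192, -768, -3072, -12288, -49152, -196608, …
L₀ from L_f via x↦r, Dx↦r'^{-1}Dx.
L = 8 + (-1 + 4·x + 12·x^2)·Dx  (order 1).
h: a_k = -3, -24, -144, -864, -5184, -31104, -186624, -1119744, -6718464, …
ICs: h(0) = -3.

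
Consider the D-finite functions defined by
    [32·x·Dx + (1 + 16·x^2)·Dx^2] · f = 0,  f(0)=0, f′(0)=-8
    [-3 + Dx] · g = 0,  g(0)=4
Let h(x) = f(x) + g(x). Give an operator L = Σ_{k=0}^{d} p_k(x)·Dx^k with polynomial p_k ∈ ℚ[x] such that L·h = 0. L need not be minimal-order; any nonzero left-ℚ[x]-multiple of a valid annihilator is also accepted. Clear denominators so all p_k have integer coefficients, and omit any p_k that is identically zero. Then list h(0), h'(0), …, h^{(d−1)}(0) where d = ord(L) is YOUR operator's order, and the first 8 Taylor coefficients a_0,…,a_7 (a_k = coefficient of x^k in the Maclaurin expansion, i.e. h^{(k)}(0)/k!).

f: a_k = 0, -8, 0, 128/3, 0, -2048/5, 0, 32768/7, …
g: a_k = 4, 12, 18, 18, 27/2, 81/10, 81/20, 243/140, …
Sum ⇒ L₀ = lclm(L_f,L_g) in ℚ(x)⟨Dx⟩.
L = (96 - 288·x - 4608·x^2 - 4608·x^3)·Dx + (-41 + 1248·x^2 - 2304·x^4)·Dx^2 + (3 + 32·x + 96·x^2 + 512·x^3 + 768·x^4)·Dx^3  (order 3).
h: a_k = 4, 4, 18, 182/3, 27/2, -803/2, 81/20, 655603/140, …
ICs: h(0) = 4, h′(0) = 4, h′′(0) = 36.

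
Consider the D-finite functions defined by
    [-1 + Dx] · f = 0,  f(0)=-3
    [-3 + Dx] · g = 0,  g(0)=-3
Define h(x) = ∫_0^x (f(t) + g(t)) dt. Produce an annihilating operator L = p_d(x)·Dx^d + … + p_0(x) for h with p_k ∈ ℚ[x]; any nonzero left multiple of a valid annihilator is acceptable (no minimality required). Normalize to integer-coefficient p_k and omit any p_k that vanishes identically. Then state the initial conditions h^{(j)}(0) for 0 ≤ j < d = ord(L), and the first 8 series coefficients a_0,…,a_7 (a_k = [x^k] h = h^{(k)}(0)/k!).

L = 3·Dx - 4·Dx^2 + Dx^3  (order 3).
h: a_k = 0, -6, -6, -5, -7/2, -41/20, -61/60, -73/168, …
ICs: h(0) = 0, h′(0) = -6, h′′(0) = -12.

f: a_k = -3, -3, -3/2, -1/2, -1/8, -1/40, -1/240, -1/1680, …
g: a_k = -3, -9, -27/2, -27/2, -81/8, -243/40, -243/80, -729/560, …
L₀ := lclm(L_f,L_g); ord L₀ ≤ 1+1.
h=∫h₀ ⇒ L = L₀·Dx.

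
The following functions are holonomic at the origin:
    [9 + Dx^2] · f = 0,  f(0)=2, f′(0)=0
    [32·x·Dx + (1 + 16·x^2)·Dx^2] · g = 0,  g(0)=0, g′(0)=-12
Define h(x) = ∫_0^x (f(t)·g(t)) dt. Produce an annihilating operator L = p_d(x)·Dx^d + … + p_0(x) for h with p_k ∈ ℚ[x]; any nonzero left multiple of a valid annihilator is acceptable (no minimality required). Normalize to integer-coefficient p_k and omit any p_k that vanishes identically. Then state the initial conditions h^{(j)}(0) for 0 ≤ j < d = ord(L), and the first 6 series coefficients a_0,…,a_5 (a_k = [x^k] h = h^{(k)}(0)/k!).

f: a_k = 2, 0, -9, 0, 27/4, 0, …
g: a_k = 0, -12, 0, 64, 0, -3072/5, …
Sym-product of L_f,L_g gives L₀ (≤ ord 4).
h=∫₀ˣh₀: take L = L₀·Dx.
L = (16425 + 696384·x^2 + 2778624·x^4 + 11943936·x^6 + 47775744·x^8)·Dx + (23616·x + 543744·x^3 + 3981312·x^5 + 21233664·x^7)·Dx^2 + (2050 + 87168·x^2 + 470016·x^4 + 2654208·x^6 + 10616832·x^8)·Dx^3 + (2624·x + 60416·x^3 + 442368·x^5 + 2359296·x^7)·Dx^4 + (25 + 1088·x^2 + 17920·x^4 + 147456·x^6 + 589824·x^8)·Dx^5  (order 5).
h: a_k = 0, 0, -12, 0, 59, 0, …
ICs: h(0) = 0, h′(0) = 0, h′′(0) = -24, h′′′(0) = 0, h′′′′(0) = 1416.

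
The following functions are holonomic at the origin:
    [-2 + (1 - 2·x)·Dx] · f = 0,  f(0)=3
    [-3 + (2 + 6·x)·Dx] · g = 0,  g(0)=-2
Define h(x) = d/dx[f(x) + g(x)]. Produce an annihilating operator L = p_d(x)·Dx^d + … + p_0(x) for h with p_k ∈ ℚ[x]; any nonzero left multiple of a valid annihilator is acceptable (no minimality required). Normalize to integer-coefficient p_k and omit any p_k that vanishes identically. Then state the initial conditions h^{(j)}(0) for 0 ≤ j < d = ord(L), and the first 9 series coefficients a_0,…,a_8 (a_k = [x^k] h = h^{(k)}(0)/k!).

L = (-252 - 216·x) + (-69 - 684·x - 756·x^2)·Dx + (22 + 58·x - 96·x^2 - 216·x^3)·Dx^2  (order 2).
h: a_k = 3, 57/2, 495/8, 3477/16, 52935/128, 340839/256, 2247315/1024, 15397581/2048, 326324727/32768, …
ICs: h(0) = 3, h′(0) = 57/2.

f: a_k = 3, 6, 12, 24, 48, 96, 192, 384, 768, …
g: a_k = -2, -3, 9/4, -27/8, 405/64, -1701/128, 15309/512, -72171/1024, 2814669/16384, …
Sum ⇒ L₀ = lclm(L_f,L_g) in ℚ(x)⟨Dx⟩.
h=h₀': d/dx-closure on L₀ ⇒ L.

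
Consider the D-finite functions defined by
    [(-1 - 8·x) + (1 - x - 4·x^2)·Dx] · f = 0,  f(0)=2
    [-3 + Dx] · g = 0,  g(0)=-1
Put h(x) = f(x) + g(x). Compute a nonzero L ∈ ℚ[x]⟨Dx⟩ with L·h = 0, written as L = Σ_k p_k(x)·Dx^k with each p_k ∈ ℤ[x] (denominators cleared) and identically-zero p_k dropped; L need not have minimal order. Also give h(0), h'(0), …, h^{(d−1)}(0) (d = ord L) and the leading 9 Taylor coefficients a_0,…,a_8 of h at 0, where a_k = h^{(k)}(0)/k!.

L = (-21 - 9·x - 396·x^2 - 288·x^3) + (1 + 42·x + 159·x^2 - 72·x^3 - 144·x^4)·Dx + (2 - 13·x - 9·x^2 + 56·x^3 + 48·x^4)·Dx^2  (order 2).
h: a_k = 1, -1, 11/2, 27/2, 437/8, 5119/40, 28879/80, 493677/560, 10437671/4480, …
ICs: h(0) = 1, h′(0) = -1.

f: a_k = 2, 2, 10, 18, 58, 130, 362, 882, 2330, …
g: a_k = -1, -3, -9/2, -9/2, -27/8, -81/40, -81/80, -243/560, -729/4480, …
h₀=f+g: left-lcm gives L₀, ord ≤ 2.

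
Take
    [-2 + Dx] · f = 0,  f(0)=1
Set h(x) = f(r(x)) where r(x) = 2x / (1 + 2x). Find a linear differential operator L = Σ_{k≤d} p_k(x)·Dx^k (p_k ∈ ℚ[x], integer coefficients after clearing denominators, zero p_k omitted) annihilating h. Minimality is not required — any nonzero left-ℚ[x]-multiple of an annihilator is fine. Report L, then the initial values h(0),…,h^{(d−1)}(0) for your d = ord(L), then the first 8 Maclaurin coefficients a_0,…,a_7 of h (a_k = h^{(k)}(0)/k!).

f: a_k = 1, 2, 2, 4/3, 2/3, 4/15, 4/45, 8/315, …
Substitute x→r, Dx→(1/r')Dx; clear ⇒ L₀.
L = -4 + (1 + 4·x + 4·x^2)·Dx  (order 1).
h: a_k = 1, 4, 0, -16/3, 32/3, -64/5, 256/45, 1280/63, …
ICs: h(0) = 1.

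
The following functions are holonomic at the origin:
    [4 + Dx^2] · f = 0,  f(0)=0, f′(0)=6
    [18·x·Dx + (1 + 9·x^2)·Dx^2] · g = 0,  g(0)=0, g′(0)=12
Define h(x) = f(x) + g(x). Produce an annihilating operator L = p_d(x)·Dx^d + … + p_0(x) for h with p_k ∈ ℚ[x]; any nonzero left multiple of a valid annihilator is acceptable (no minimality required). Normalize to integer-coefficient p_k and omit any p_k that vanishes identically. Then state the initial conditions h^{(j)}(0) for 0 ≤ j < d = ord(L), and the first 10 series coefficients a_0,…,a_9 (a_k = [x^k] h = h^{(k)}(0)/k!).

L = (-3744·x + 37584·x^3 + 11664·x^5)·Dx + (-28 + 864·x^2 + 10692·x^4 + 5832·x^6)·Dx^2 + (-936·x + 9396·x^3 + 2916·x^5)·Dx^3 + (-7 + 216·x^2 + 2673·x^4 + 1458·x^6)·Dx^4  (order 4).
h: a_k = 0, 18, 0, -40, 0, 976/5, 0, -131228/105, 0, 8266864/945, …
ICs: h(0) = 0, h′(0) = 18, h′′(0) = 0, h′′′(0) = -240.

f: a_k = 0, 6, 0, -4, 0, 4/5, 0, -8/105, 0, 4/945, …
g: a_k = 0, 12, 0, -36, 0, 972/5, 0, -8748/7, 0, 8748, …
Sum ⇒ L₀ = lclm(L_f,L_g) in ℚ(x)⟨Dx⟩.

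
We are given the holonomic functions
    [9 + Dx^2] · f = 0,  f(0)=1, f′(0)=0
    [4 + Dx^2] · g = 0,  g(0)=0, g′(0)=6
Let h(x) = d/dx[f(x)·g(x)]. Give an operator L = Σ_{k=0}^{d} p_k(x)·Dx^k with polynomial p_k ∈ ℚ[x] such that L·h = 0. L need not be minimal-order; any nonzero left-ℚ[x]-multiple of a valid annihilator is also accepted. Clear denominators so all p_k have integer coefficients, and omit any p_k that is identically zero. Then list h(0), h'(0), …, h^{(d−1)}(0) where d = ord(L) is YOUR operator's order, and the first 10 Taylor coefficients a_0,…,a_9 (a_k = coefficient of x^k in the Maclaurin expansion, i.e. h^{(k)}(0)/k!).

f: a_k = 1, 0, -9/2, 0, 27/8, 0, -81/80, 0, 729/4480, 0, …
g: a_k = 0, 6, 0, -4, 0, 4/5, 0, -8/105, 0, 4/945, …
Product ⇒ symmetric product L₀, ord ≤ 4.
Derive L from L₀ (diff closure).
L = 25 + 26·Dx^2 + Dx^4  (order 4).
h: a_k = 6, 0, -93, 0, 781/4, 0, -19531/120, 0, 488281/6720, 0, …
ICs: h(0) = 6, h′(0) = 0, h′′(0) = -186, h′′′(0) = 0.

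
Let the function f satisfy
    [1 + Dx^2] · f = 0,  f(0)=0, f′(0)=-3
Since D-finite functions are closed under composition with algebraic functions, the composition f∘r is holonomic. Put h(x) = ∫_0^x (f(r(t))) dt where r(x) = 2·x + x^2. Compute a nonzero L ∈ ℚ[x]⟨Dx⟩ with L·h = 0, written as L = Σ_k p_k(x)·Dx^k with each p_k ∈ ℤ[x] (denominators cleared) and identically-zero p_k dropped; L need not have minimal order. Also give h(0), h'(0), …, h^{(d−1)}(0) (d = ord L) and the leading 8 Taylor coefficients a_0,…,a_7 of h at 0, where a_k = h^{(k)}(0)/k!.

f: a_k = 0, -3, 0, 1/2, 0, -1/40, 0, 1/1680, …
L₀ from L_f via x↦r, Dx↦r'^{-1}Dx.
h=∫₀ˣh₀: take L = L₀·Dx.
L = (4 + 12·x + 12·x^2 + 4·x^3)·Dx - Dx^2 + (1 + x)·Dx^3  (order 3).
h: a_k = 0, 0, -3, -1, 1, 6/5, 11/30, -3/14, …
ICs: h(0) = 0, h′(0) = 0, h′′(0) = -6.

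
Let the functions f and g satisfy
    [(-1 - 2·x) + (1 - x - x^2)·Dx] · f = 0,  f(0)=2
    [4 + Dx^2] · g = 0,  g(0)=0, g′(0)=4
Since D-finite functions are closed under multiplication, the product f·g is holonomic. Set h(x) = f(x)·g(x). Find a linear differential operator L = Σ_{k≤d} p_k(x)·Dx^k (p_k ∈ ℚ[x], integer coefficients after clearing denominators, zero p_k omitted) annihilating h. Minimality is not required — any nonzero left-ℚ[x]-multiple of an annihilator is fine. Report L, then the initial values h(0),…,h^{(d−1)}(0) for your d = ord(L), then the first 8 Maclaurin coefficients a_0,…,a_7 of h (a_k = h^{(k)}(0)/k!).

L = (-2 + 4·x + 4·x^2) + (2 + 4·x)·Dx + (-1 + x + x^2)·Dx^2  (order 2).
h: a_k = 0, 8, 8, 32/3, 56/3, 152/5, 736/15, 5000/63, …
ICs: h(0) = 0, h′(0) = 8.

f: a_k = 2, 2, 4, 6, 10, 16, 26, 42, …
g: a_k = 0, 4, 0, -8/3, 0, 8/15, 0, -16/315, …
h₀=f·g: eliminate ⇒ L₀, order ≤ 1·2.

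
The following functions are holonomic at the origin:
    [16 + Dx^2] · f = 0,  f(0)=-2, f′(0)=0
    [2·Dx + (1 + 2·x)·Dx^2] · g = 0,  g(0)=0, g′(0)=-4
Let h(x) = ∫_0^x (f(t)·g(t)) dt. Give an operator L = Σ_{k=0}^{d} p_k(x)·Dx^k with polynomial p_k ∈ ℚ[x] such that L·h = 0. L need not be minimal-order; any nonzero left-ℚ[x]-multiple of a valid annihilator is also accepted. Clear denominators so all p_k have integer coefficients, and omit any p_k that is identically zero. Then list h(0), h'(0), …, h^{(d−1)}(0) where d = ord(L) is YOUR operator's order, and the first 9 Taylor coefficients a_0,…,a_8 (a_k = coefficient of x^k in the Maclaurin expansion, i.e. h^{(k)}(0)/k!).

L = (2688 + 27648·x + 93184·x^2 + 131072·x^3 + 65536·x^4)·Dx + (896 + 5888·x + 12288·x^2 + 8192·x^3)·Dx^2 + (408 + 3712·x + 11904·x^2 + 16384·x^3 + 8192·x^4)·Dx^3 + (56 + 368·x + 768·x^2 + 512·x^3)·Dx^4 + (15 + 124·x + 380·x^2 + 512·x^3 + 256·x^4)·Dx^5  (order 5).
h: a_k = 0, 0, 4, -8/3, -40/3, 48/5, 64/15, 0, -832/105, …
ICs: h(0) = 0, h′(0) = 0, h′′(0) = 8, h′′′(0) = -16, h′′′′(0) = -320.

f: a_k = -2, 0, 16, 0, -64/3, 0, 512/45, 0, -1024/315, …
g: a_k = 0, -4, 4, -16/3, 8, -64/5, 64/3, -256/7, 64, …
Product ⇒ symmetric product L₀, ord ≤ 4.
Integrate: L := L₀·Dx.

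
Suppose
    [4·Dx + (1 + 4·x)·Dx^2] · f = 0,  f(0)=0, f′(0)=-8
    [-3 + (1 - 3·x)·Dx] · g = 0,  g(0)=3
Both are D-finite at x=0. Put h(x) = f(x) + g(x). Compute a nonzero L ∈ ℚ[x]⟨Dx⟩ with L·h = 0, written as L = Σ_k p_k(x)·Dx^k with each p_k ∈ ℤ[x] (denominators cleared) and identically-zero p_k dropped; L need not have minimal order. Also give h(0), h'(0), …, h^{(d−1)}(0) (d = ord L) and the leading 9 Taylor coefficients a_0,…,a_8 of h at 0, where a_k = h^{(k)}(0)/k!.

L = (-204 - 144·x)·Dx + (-11 - 312·x - 288·x^2)·Dx^2 + (5 + 11·x - 54·x^2 - 72·x^3)·Dx^3  (order 3).
h: a_k = 3, 1, 43, 115/3, 371, 1597/5, 10657/3, 13159/7, 36067, …
ICs: h(0) = 3, h′(0) = 1, h′′(0) = 86.

f: a_k = 0, -8, 16, -128/3, 128, -2048/5, 4096/3, -32768/7, 16384, …
g: a_k = 3, 9, 27, 81, 243, 729, 2187, 6561, 19683, …
L₀ := lclm(L_f,L_g); ord L₀ ≤ 2+1.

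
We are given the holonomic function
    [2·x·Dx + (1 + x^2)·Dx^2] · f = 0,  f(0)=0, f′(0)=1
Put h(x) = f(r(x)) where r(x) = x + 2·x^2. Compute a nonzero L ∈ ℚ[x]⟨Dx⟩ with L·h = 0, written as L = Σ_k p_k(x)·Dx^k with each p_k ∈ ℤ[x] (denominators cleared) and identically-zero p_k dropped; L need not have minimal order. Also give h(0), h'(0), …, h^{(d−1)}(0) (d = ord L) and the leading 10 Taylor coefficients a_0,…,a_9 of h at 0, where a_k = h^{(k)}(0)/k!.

L = (-4 + 2·x + 16·x^2 + 48·x^3 + 48·x^4)·Dx + (1 + 4·x + x^2 + 8·x^3 + 20·x^4 + 16·x^5)·Dx^2  (order 2).
h: a_k = 0, 1, 2, -1/3, -2, -19/5, -2/3, 55/7, 14, 37/9, …
ICs: h(0) = 0, h′(0) = 1.

f: a_k = 0, 1, 0, -1/3, 0, 1/5, 0, -1/7, 0, 1/9, …
Change of var in L_f (x↦r) gives L₀.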